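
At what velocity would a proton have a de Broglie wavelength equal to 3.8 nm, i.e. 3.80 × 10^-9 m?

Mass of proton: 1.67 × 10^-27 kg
1.04 × 10^2 m/s

From λ = h/(mv), solve for v:

v = h/(mλ)
v = (6.626 × 10^-34 J·s) / (1.67 × 10^-27 kg × 3.80 × 10^-9 m)
v = 1.04 × 10^2 m/s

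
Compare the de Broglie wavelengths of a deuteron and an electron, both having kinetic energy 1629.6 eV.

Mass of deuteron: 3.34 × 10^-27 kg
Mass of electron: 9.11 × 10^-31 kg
The electron has the longer wavelength.

Using λ = h/√(2mKE):

For deuteron: λ₁ = h/√(2m₁KE) = 5.02 × 10^-13 m
For electron: λ₂ = h/√(2m₂KE) = 3.04 × 10^-11 m

Since λ ∝ 1/√m at constant kinetic energy, the lighter particle has the longer wavelength.

The electron has the longer de Broglie wavelength.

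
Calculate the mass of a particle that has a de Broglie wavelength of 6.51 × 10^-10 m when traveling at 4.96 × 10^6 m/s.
2.05 × 10^-31 kg

From the de Broglie relation λ = h/(mv), we solve for m:

m = h/(λv)
m = (6.626 × 10^-34 J·s) / (6.51 × 10^-10 m × 4.96 × 10^6 m/s)
m = 2.05 × 10^-31 kg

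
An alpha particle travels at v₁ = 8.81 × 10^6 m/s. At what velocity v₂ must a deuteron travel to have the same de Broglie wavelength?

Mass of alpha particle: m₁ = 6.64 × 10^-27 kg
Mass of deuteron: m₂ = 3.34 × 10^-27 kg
v₂ = 1.75 × 10^7 m/s

For equal de Broglie wavelengths: λ₁ = λ₂

h/(m₁v₁) = h/(m₂v₂)
m₁v₁ = m₂v₂
v₂ = v₁ · (m₁/m₂)

v₂ = 8.81 × 10^6 m/s × (6.64 × 10^-27 kg / 3.34 × 10^-27 kg)
v₂ = 1.75 × 10^7 m/s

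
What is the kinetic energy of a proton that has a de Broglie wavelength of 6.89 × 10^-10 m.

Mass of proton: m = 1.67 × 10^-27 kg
2.77 × 10^-22 J (or 1.73 × 10^-3 eV)

From λ = h/√(2mKE), we solve for KE:

λ² = h²/(2mKE)
KE = h²/(2mλ²)
KE = (6.626 × 10^-34 J·s)² / (2 × 1.67 × 10^-27 kg × (6.89 × 10^-10 m)²)
KE = 2.77 × 10^-22 J
KE = 1.73 × 10^-3 eV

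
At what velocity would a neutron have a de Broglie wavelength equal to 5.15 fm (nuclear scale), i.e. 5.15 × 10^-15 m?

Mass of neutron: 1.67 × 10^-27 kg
7.70 × 10^7 m/s

From λ = h/(mv), solve for v:

v = h/(mλ)
v = (6.626 × 10^-34 J·s) / (1.67 × 10^-27 kg × 5.15 × 10^-15 m)
v = 7.70 × 10^7 m/s

Note: This velocity is 25.7% of the speed of light, so relativistic corrections would be needed for a more accurate calculation.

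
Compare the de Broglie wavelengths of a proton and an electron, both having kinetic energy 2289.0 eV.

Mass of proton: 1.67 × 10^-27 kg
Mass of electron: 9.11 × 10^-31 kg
The electron has the longer wavelength.

Using λ = h/√(2mKE):

For proton: λ₁ = h/√(2m₁KE) = 5.99 × 10^-13 m
For electron: λ₂ = h/√(2m₂KE) = 2.56 × 10^-11 m

Since λ ∝ 1/√m at constant kinetic energy, the lighter particle has the longer wavelength.

The electron has the longer de Broglie wavelength.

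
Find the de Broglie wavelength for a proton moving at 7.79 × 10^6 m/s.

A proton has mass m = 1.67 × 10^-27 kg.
5.09 × 10^-14 m

Using the de Broglie relation λ = h/(mv):

λ = h/(mv)
λ = (6.626 × 10^-34 J·s) / (1.67 × 10^-27 kg × 7.79 × 10^6 m/s)
λ = 5.09 × 10^-14 m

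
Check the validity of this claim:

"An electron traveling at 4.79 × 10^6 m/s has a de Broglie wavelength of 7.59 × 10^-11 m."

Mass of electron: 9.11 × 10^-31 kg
False

The claim is incorrect.

Using λ = h/(mv):
λ = (6.626 × 10^-34 J·s) / (9.11 × 10^-31 kg × 4.79 × 10^6 m/s)
λ = 1.52 × 10^-10 m

The actual wavelength differs from the claimed 7.59 × 10^-11 m.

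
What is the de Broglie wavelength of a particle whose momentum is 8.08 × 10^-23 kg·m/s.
8.20 × 10^-12 m

Using the de Broglie relation λ = h/p:

λ = h/p
λ = (6.626 × 10^-34 J·s) / (8.08 × 10^-23 kg·m/s)
λ = 8.20 × 10^-12 m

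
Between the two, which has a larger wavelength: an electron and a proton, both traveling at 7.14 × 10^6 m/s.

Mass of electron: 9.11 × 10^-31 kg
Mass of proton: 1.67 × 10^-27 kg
The electron has the longer wavelength.

Using λ = h/(mv), since both particles have the same velocity, the wavelength depends only on mass.

For electron: λ₁ = h/(m₁v) = 1.02 × 10^-10 m
For proton: λ₂ = h/(m₂v) = 5.56 × 10^-14 m

Since λ ∝ 1/m at constant velocity, the lighter particle has the longer wavelength.

The electron has the longer de Broglie wavelength.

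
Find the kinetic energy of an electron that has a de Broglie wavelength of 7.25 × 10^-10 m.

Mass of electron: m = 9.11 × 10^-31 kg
4.58 × 10^-19 J (or 2.86 eV)

From λ = h/√(2mKE), we solve for KE:

λ² = h²/(2mKE)
KE = h²/(2mλ²)
KE = (6.626 × 10^-34 J·s)² / (2 × 9.11 × 10^-31 kg × (7.25 × 10^-10 m)²)
KE = 4.58 × 10^-19 J
KE = 2.86 eV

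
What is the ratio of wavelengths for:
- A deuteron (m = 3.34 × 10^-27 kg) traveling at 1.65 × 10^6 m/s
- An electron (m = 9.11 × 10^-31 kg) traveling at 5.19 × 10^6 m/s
λ₁/λ₂ = 8.58 × 10^-4

Using λ = h/(mv):

λ₁ = h/(m₁v₁) = 1.20 × 10^-13 m
λ₂ = h/(m₂v₂) = 1.40 × 10^-10 m

Ratio λ₁/λ₂ = (m₂v₂)/(m₁v₁)
         = (9.11 × 10^-31 kg × 5.19 × 10^6 m/s) / (3.34 × 10^-27 kg × 1.65 × 10^6 m/s)
         = 8.58 × 10^-4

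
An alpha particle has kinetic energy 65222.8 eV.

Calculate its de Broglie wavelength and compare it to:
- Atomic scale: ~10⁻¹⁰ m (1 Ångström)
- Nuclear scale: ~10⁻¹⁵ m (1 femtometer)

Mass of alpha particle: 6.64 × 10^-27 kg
λ = 5.62 × 10^-14 m, which is between nuclear and atomic scales.

Using λ = h/√(2mKE):

KE = 65222.8 eV = 1.045 × 10^-14 J

λ = h/√(2mKE)
λ = (6.626 × 10^-34 J·s) / √(2 × 6.64 × 10^-27 kg × 1.045 × 10^-14 J)
λ = 5.62 × 10^-14 m

Comparison:
- Atomic scale (10⁻¹⁰ m): λ is 0.00056× this size
- Nuclear scale (10⁻¹⁵ m): λ is 56× this size

The wavelength is between nuclear and atomic scales.

This wavelength is appropriate for probing atomic structure but too large for nuclear physics experiments.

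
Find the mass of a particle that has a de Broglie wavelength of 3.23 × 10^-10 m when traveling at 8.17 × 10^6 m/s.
2.51 × 10^-31 kg

From the de Broglie relation λ = h/(mv), we solve for m:

m = h/(λv)
m = (6.626 × 10^-34 J·s) / (3.23 × 10^-10 m × 8.17 × 10^6 m/s)
m = 2.51 × 10^-31 kg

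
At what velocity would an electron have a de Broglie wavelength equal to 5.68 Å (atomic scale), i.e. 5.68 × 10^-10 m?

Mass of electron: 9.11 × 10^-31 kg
1.28 × 10^6 m/s

From λ = h/(mv), solve for v:

v = h/(mλ)
v = (6.626 × 10^-34 J·s) / (9.11 × 10^-31 kg × 5.68 × 10^-10 m)
v = 1.28 × 10^6 m/s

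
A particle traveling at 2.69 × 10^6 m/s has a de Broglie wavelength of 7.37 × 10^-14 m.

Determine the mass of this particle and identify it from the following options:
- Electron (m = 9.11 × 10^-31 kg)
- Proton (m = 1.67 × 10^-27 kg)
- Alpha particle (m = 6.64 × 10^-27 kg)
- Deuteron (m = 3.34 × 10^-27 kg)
The particle is a deuteron.

From λ = h/(mv), solve for mass:

m = h/(λv)
m = (6.626 × 10^-34 J·s) / (7.37 × 10^-14 m × 2.69 × 10^6 m/s)
m = 3.34 × 10^-27 kg

Comparing with the listed masses, this is closest to a deuteron.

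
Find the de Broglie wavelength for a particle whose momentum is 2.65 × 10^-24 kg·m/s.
2.50 × 10^-10 m

Using the de Broglie relation λ = h/p:

λ = h/p
λ = (6.626 × 10^-34 J·s) / (2.65 × 10^-24 kg·m/s)
λ = 2.50 × 10^-10 m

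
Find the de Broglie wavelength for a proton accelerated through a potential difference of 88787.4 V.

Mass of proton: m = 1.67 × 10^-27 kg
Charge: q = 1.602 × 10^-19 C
9.61 × 10^-14 m

When a particle is accelerated through voltage V, it gains kinetic energy KE = qV.

The de Broglie wavelength is then λ = h/√(2mqV):

λ = h/√(2mqV)
λ = (6.626 × 10^-34 J·s) / √(2 × 1.67 × 10^-27 kg × 1.602 × 10^-19 C × 88787.4 V)
λ = 9.61 × 10^-14 m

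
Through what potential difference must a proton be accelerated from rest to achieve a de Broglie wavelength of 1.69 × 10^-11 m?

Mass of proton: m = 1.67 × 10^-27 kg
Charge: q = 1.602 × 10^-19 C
2.87 V

From λ = h/√(2mqV), we solve for V:

λ² = h²/(2mqV)
V = h²/(2mqλ²)
V = (6.626 × 10^-34 J·s)² / (2 × 1.67 × 10^-27 kg × 1.602 × 10^-19 C × (1.69 × 10^-11 m)²)
V = 2.87 V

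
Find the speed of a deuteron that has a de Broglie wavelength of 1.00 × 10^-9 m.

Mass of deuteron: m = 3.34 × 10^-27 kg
1.98 × 10^2 m/s

From the de Broglie relation λ = h/(mv), we solve for v:

v = h/(mλ)
v = (6.626 × 10^-34 J·s) / (3.34 × 10^-27 kg × 1.00 × 10^-9 m)
v = 1.98 × 10^2 m/s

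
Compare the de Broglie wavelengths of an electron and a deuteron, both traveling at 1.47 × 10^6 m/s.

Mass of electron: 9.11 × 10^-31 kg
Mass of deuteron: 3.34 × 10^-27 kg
The electron has the longer wavelength.

Using λ = h/(mv), since both particles have the same velocity, the wavelength depends only on mass.

For electron: λ₁ = h/(m₁v) = 4.95 × 10^-10 m
For deuteron: λ₂ = h/(m₂v) = 1.35 × 10^-13 m

Since λ ∝ 1/m at constant velocity, the lighter particle has the longer wavelength.

The electron has the longer de Broglie wavelength.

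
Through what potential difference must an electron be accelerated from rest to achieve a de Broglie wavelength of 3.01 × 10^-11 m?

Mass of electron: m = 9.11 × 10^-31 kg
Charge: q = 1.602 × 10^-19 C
1.66 × 10^3 V

From λ = h/√(2mqV), we solve for V:

λ² = h²/(2mqV)
V = h²/(2mqλ²)
V = (6.626 × 10^-34 J·s)² / (2 × 9.11 × 10^-31 kg × 1.602 × 10^-19 C × (3.01 × 10^-11 m)²)
V = 1.66 × 10^3 V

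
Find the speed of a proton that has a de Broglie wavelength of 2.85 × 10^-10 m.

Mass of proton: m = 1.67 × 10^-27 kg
1.39 × 10^3 m/s

From the de Broglie relation λ = h/(mv), we solve for v:

v = h/(mλ)
v = (6.626 × 10^-34 J·s) / (1.67 × 10^-27 kg × 2.85 × 10^-10 m)
v = 1.39 × 10^3 m/s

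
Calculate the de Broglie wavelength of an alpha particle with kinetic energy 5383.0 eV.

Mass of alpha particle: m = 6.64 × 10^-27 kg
1.96 × 10^-13 m

Using λ = h/√(2mKE):

First convert KE to Joules: KE = 5383.0 eV = 8.625 × 10^-16 J

λ = h/√(2mKE)
λ = (6.626 × 10^-34 J·s) / √(2 × 6.64 × 10^-27 kg × 8.625 × 10^-16 J)
λ = 1.96 × 10^-13 m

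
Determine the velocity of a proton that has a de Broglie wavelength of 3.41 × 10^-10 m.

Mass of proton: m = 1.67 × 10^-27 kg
1.16 × 10^3 m/s

From the de Broglie relation λ = h/(mv), we solve for v:

v = h/(mλ)
v = (6.626 × 10^-34 J·s) / (1.67 × 10^-27 kg × 3.41 × 10^-10 m)
v = 1.16 × 10^3 m/s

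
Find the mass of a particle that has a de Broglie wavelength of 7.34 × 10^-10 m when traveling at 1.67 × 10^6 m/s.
5.41 × 10^-31 kg

From the de Broglie relation λ = h/(mv), we solve for m:

m = h/(λv)
m = (6.626 × 10^-34 J·s) / (7.34 × 10^-10 m × 1.67 × 10^6 m/s)
m = 5.41 × 10^-31 kg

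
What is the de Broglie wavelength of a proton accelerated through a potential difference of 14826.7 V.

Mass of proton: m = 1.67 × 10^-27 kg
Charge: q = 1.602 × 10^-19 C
2.35 × 10^-13 m

When a particle is accelerated through voltage V, it gains kinetic energy KE = qV.

The de Broglie wavelength is then λ = h/√(2mqV):

λ = h/√(2mqV)
λ = (6.626 × 10^-34 J·s) / √(2 × 1.67 × 10^-27 kg × 1.602 × 10^-19 C × 14826.7 V)
λ = 2.35 × 10^-13 m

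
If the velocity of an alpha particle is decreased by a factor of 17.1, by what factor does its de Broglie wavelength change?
The wavelength increases by a factor of 17.1.

From λ = h/(mv), the wavelength is inversely proportional to velocity:

λ ∝ 1/v

If v → v/17.1, then λ → 17.1λ

When velocity is decreased by a factor of 17.1, the wavelength increases by a factor of 17.1.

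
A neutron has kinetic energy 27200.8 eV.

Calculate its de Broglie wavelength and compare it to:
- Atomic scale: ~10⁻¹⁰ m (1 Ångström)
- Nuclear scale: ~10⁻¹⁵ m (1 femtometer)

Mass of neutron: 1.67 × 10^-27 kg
λ = 1.74 × 10^-13 m, which is between nuclear and atomic scales.

Using λ = h/√(2mKE):

KE = 27200.8 eV = 4.358 × 10^-15 J

λ = h/√(2mKE)
λ = (6.626 × 10^-34 J·s) / √(2 × 1.67 × 10^-27 kg × 4.358 × 10^-15 J)
λ = 1.74 × 10^-13 m

Comparison:
- Atomic scale (10⁻¹⁰ m): λ is 0.0017× this size
- Nuclear scale (10⁻¹⁵ m): λ is 1.7e+02× this size

The wavelength is between nuclear and atomic scales.

This wavelength is appropriate for probing atomic structure but too large for nuclear physics experiments.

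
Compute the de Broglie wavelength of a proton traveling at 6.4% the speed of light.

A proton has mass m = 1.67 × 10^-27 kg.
2.07 × 10^-14 m

Using the de Broglie relation λ = h/(mv):

v = 6.4% × c = 1.919 × 10^7 m/s

λ = h/(mv)
λ = (6.626 × 10^-34 J·s) / (1.67 × 10^-27 kg × 1.919 × 10^7 m/s)
λ = 2.07 × 10^-14 m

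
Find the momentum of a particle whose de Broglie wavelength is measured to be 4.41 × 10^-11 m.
1.50 × 10^-23 kg·m/s

From the de Broglie relation λ = h/p, we solve for p:

p = h/λ
p = (6.626 × 10^-34 J·s) / (4.41 × 10^-11 m)
p = 1.50 × 10^-23 kg·m/s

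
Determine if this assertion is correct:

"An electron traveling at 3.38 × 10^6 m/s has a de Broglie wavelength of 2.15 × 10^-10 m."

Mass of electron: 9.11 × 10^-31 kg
True

The claim is correct.

Using λ = h/(mv):
λ = (6.626 × 10^-34 J·s) / (9.11 × 10^-31 kg × 3.38 × 10^6 m/s)
λ = 2.15 × 10^-10 m

This matches the claimed value.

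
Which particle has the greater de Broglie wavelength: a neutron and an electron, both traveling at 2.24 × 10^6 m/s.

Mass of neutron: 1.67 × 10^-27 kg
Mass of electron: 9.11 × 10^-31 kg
The electron has the longer wavelength.

Using λ = h/(mv), since both particles have the same velocity, the wavelength depends only on mass.

For neutron: λ₁ = h/(m₁v) = 1.77 × 10^-13 m
For electron: λ₂ = h/(m₂v) = 3.25 × 10^-10 m

Since λ ∝ 1/m at constant velocity, the lighter particle has the longer wavelength.

The electron has the longer de Broglie wavelength.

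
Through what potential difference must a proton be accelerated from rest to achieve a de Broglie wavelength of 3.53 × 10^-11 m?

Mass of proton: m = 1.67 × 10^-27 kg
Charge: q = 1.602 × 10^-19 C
6.58 × 10^-1 V

From λ = h/√(2mqV), we solve for V:

λ² = h²/(2mqV)
V = h²/(2mqλ²)
V = (6.626 × 10^-34 J·s)² / (2 × 1.67 × 10^-27 kg × 1.602 × 10^-19 C × (3.53 × 10^-11 m)²)
V = 6.58 × 10^-1 V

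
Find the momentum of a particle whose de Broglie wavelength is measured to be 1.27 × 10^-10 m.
5.22 × 10^-24 kg·m/s

From the de Broglie relation λ = h/p, we solve for p:

p = h/λ
p = (6.626 × 10^-34 J·s) / (1.27 × 10^-10 m)
p = 5.22 × 10^-24 kg·m/s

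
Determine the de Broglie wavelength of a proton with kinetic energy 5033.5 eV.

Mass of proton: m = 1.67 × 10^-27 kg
4.04 × 10^-13 m

Using λ = h/√(2mKE):

First convert KE to Joules: KE = 5033.5 eV = 8.065 × 10^-16 J

λ = h/√(2mKE)
λ = (6.626 × 10^-34 J·s) / √(2 × 1.67 × 10^-27 kg × 8.065 × 10^-16 J)
λ = 4.04 × 10^-13 m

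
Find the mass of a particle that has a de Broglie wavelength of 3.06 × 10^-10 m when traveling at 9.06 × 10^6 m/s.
2.39 × 10^-31 kg

From the de Broglie relation λ = h/(mv), we solve for m:

m = h/(λv)
m = (6.626 × 10^-34 J·s) / (3.06 × 10^-10 m × 9.06 × 10^6 m/s)
m = 2.39 × 10^-31 kg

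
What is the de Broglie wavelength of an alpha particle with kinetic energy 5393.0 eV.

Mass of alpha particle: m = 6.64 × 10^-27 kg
1.96 × 10^-13 m

Using λ = h/√(2mKE):

First convert KE to Joules: KE = 5393.0 eV = 8.641 × 10^-16 J

λ = h/√(2mKE)
λ = (6.626 × 10^-34 J·s) / √(2 × 6.64 × 10^-27 kg × 8.641 × 10^-16 J)
λ = 1.96 × 10^-13 m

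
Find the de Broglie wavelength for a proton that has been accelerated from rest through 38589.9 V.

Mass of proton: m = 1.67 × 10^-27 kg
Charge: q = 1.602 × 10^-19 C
1.46 × 10^-13 m

When a particle is accelerated through voltage V, it gains kinetic energy KE = qV.

The de Broglie wavelength is then λ = h/√(2mqV):

λ = h/√(2mqV)
λ = (6.626 × 10^-34 J·s) / √(2 × 1.67 × 10^-27 kg × 1.602 × 10^-19 C × 38589.9 V)
λ = 1.46 × 10^-13 m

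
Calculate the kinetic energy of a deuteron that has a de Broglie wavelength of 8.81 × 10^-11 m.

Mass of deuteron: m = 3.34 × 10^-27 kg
8.47 × 10^-21 J (or 0.0529 eV)

From λ = h/√(2mKE), we solve for KE:

λ² = h²/(2mKE)
KE = h²/(2mλ²)
KE = (6.626 × 10^-34 J·s)² / (2 × 3.34 × 10^-27 kg × (8.81 × 10^-11 m)²)
KE = 8.47 × 10^-21 J
KE = 0.0529 eV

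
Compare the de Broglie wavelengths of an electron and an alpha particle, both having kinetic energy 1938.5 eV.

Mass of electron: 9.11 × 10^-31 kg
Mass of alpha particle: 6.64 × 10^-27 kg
The electron has the longer wavelength.

Using λ = h/√(2mKE):

For electron: λ₁ = h/√(2m₁KE) = 2.79 × 10^-11 m
For alpha particle: λ₂ = h/√(2m₂KE) = 3.26 × 10^-13 m

Since λ ∝ 1/√m at constant kinetic energy, the lighter particle has the longer wavelength.

The electron has the longer de Broglie wavelength.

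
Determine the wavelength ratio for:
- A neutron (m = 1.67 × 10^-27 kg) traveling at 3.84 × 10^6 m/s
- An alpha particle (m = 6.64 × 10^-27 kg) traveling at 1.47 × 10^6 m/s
λ₁/λ₂ = 1.52

Using λ = h/(mv):

λ₁ = h/(m₁v₁) = 1.03 × 10^-13 m
λ₂ = h/(m₂v₂) = 6.79 × 10^-14 m

Ratio λ₁/λ₂ = (m₂v₂)/(m₁v₁)
         = (6.64 × 10^-27 kg × 1.47 × 10^6 m/s) / (1.67 × 10^-27 kg × 3.84 × 10^6 m/s)
         = 1.52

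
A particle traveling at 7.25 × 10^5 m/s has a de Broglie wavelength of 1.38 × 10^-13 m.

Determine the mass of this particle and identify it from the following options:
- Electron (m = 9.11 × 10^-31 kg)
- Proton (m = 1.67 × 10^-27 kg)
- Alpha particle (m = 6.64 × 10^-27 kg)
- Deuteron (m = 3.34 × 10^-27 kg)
The particle is an alpha particle.

From λ = h/(mv), solve for mass:

m = h/(λv)
m = (6.626 × 10^-34 J·s) / (1.38 × 10^-13 m × 7.25 × 10^5 m/s)
m = 6.62 × 10^-27 kg

Comparing with the listed masses, this is closest to an alpha particle.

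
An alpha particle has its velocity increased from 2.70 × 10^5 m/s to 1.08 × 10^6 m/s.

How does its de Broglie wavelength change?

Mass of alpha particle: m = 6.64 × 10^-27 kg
The wavelength decreases by a factor of 4.

Using λ = h/(mv):

Initial wavelength: λ₁ = h/(mv₁) = 3.70 × 10^-13 m
Final wavelength: λ₂ = h/(mv₂) = 9.24 × 10^-14 m

Since λ ∝ 1/v, when velocity increases by a factor of 4, the wavelength decreases by a factor of 4.

λ₂/λ₁ = v₁/v₂ = 1/4

The wavelength decreases by a factor of 4.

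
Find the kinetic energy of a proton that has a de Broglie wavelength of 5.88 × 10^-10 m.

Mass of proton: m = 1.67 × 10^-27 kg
3.80 × 10^-22 J (or 2.37 × 10^-3 eV)

From λ = h/√(2mKE), we solve for KE:

λ² = h²/(2mKE)
KE = h²/(2mλ²)
KE = (6.626 × 10^-34 J·s)² / (2 × 1.67 × 10^-27 kg × (5.88 × 10^-10 m)²)
KE = 3.80 × 10^-22 J
KE = 2.37 × 10^-3 eV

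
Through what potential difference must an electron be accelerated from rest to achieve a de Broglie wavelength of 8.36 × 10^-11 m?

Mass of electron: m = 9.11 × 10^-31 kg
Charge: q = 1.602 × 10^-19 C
215 V

From λ = h/√(2mqV), we solve for V:

λ² = h²/(2mqV)
V = h²/(2mqλ²)
V = (6.626 × 10^-34 J·s)² / (2 × 9.11 × 10^-31 kg × 1.602 × 10^-19 C × (8.36 × 10^-11 m)²)
V = 215 V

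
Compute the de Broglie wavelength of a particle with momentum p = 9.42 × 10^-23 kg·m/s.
7.03 × 10^-12 m

Using the de Broglie relation λ = h/p:

λ = h/p
λ = (6.626 × 10^-34 J·s) / (9.42 × 10^-23 kg·m/s)
λ = 7.03 × 10^-12 m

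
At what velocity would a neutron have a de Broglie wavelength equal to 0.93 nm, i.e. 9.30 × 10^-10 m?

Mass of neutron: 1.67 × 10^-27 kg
4.27 × 10^2 m/s

From λ = h/(mv), solve for v:

v = h/(mλ)
v = (6.626 × 10^-34 J·s) / (1.67 × 10^-27 kg × 9.30 × 10^-10 m)
v = 4.27 × 10^2 m/s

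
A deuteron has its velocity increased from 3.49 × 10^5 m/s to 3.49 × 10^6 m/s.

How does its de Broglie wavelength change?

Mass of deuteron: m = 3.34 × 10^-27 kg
The wavelength decreases by a factor of 10.

Using λ = h/(mv):

Initial wavelength: λ₁ = h/(mv₁) = 5.68 × 10^-13 m
Final wavelength: λ₂ = h/(mv₂) = 5.68 × 10^-14 m

Since λ ∝ 1/v, when velocity increases by a factor of 10, the wavelength decreases by a factor of 10.

λ₂/λ₁ = v₁/v₂ = 1/10

The wavelength decreases by a factor of 10.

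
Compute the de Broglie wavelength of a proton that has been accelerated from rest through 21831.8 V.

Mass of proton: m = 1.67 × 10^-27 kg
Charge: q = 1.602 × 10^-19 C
1.94 × 10^-13 m

When a particle is accelerated through voltage V, it gains kinetic energy KE = qV.

The de Broglie wavelength is then λ = h/√(2mqV):

λ = h/√(2mqV)
λ = (6.626 × 10^-34 J·s) / √(2 × 1.67 × 10^-27 kg × 1.602 × 10^-19 C × 21831.8 V)
λ = 1.94 × 10^-13 m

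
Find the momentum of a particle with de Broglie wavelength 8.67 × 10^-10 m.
7.64 × 10^-25 kg·m/s

From the de Broglie relation λ = h/p, we solve for p:

p = h/λ
p = (6.626 × 10^-34 J·s) / (8.67 × 10^-10 m)
p = 7.64 × 10^-25 kg·m/s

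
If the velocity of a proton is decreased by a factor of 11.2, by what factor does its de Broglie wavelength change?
The wavelength increases by a factor of 11.2.

From λ = h/(mv), the wavelength is inversely proportional to velocity:

λ ∝ 1/v

If v → v/11.2, then λ → 11.2λ

When velocity is decreased by a factor of 11.2, the wavelength increases by a factor of 11.2.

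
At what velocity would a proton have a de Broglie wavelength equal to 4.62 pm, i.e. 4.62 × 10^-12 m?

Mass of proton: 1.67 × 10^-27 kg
8.59 × 10^4 m/s

From λ = h/(mv), solve for v:

v = h/(mλ)
v = (6.626 × 10^-34 J·s) / (1.67 × 10^-27 kg × 4.62 × 10^-12 m)
v = 8.59 × 10^4 m/s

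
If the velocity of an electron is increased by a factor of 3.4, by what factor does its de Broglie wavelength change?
The wavelength decreases by a factor of 3.4.

From λ = h/(mv), the wavelength is inversely proportional to velocity:

λ ∝ 1/v

If v → 3.4v, then λ → λ/3.4

When velocity is increased by a factor of 3.4, the wavelength decreases by a factor of 3.4.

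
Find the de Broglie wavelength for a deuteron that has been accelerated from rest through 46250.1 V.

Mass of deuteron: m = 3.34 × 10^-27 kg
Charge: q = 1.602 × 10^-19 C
9.42 × 10^-14 m

When a particle is accelerated through voltage V, it gains kinetic energy KE = qV.

The de Broglie wavelength is then λ = h/√(2mqV):

λ = h/√(2mqV)
λ = (6.626 × 10^-34 J·s) / √(2 × 3.34 × 10^-27 kg × 1.602 × 10^-19 C × 46250.1 V)
λ = 9.42 × 10^-14 m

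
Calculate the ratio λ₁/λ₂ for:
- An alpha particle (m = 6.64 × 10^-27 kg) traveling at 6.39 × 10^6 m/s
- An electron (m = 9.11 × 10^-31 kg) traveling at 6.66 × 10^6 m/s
λ₁/λ₂ = 1.43 × 10^-4

Using λ = h/(mv):

λ₁ = h/(m₁v₁) = 1.56 × 10^-14 m
λ₂ = h/(m₂v₂) = 1.09 × 10^-10 m

Ratio λ₁/λ₂ = (m₂v₂)/(m₁v₁)
         = (9.11 × 10^-31 kg × 6.66 × 10^6 m/s) / (6.64 × 10^-27 kg × 6.39 × 10^6 m/s)
         = 1.43 × 10^-4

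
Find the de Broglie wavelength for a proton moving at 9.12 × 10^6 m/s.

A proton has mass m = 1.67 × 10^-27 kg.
4.35 × 10^-14 m

Using the de Broglie relation λ = h/(mv):

λ = h/(mv)
λ = (6.626 × 10^-34 J·s) / (1.67 × 10^-27 kg × 9.12 × 10^6 m/s)
λ = 4.35 × 10^-14 m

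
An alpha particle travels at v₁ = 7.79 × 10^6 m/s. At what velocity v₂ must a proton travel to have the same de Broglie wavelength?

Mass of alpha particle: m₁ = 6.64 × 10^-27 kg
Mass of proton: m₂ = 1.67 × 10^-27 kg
v₂ = 3.10 × 10^7 m/s

For equal de Broglie wavelengths: λ₁ = λ₂

h/(m₁v₁) = h/(m₂v₂)
m₁v₁ = m₂v₂
v₂ = v₁ · (m₁/m₂)

v₂ = 7.79 × 10^6 m/s × (6.64 × 10^-27 kg / 1.67 × 10^-27 kg)
v₂ = 3.10 × 10^7 m/s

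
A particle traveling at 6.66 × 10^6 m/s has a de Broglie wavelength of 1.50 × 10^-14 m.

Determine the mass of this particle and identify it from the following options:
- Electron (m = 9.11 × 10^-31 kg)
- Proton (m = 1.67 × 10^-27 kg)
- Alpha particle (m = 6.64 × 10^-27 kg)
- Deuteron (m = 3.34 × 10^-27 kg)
The particle is an alpha particle.

From λ = h/(mv), solve for mass:

m = h/(λv)
m = (6.626 × 10^-34 J·s) / (1.50 × 10^-14 m × 6.66 × 10^6 m/s)
m = 6.63 × 10^-27 kg

Comparing with the listed masses, this is closest to an alpha particle.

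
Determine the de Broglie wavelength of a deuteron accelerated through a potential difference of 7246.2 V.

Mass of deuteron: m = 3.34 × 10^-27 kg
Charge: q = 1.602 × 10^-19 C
2.38 × 10^-13 m

When a particle is accelerated through voltage V, it gains kinetic energy KE = qV.

The de Broglie wavelength is then λ = h/√(2mqV):

λ = h/√(2mqV)
λ = (6.626 × 10^-34 J·s) / √(2 × 3.34 × 10^-27 kg × 1.602 × 10^-19 C × 7246.2 V)
λ = 2.38 × 10^-13 m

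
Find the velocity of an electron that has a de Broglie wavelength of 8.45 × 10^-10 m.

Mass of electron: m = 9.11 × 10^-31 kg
8.61 × 10^5 m/s

From the de Broglie relation λ = h/(mv), we solve for v:

v = h/(mλ)
v = (6.626 × 10^-34 J·s) / (9.11 × 10^-31 kg × 8.45 × 10^-10 m)
v = 8.61 × 10^5 m/s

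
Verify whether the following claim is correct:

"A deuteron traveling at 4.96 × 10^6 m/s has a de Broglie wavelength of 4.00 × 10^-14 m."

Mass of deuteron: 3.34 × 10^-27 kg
True

The claim is correct.

Using λ = h/(mv):
λ = (6.626 × 10^-34 J·s) / (3.34 × 10^-27 kg × 4.96 × 10^6 m/s)
λ = 4.00 × 10^-14 m

This matches the claimed value.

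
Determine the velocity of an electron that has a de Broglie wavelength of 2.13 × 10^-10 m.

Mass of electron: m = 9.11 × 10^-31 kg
3.41 × 10^6 m/s

From the de Broglie relation λ = h/(mv), we solve for v:

v = h/(mλ)
v = (6.626 × 10^-34 J·s) / (9.11 × 10^-31 kg × 2.13 × 10^-10 m)
v = 3.41 × 10^6 m/s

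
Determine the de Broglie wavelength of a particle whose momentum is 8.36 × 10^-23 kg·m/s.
7.93 × 10^-12 m

Using the de Broglie relation λ = h/p:

λ = h/p
λ = (6.626 × 10^-34 J·s) / (8.36 × 10^-23 kg·m/s)
λ = 7.93 × 10^-12 m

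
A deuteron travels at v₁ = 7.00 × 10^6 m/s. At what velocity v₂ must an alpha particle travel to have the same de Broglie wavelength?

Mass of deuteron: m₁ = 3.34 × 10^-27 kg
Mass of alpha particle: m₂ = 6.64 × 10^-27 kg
v₂ = 3.52 × 10^6 m/s

For equal de Broglie wavelengths: λ₁ = λ₂

h/(m₁v₁) = h/(m₂v₂)
m₁v₁ = m₂v₂
v₂ = v₁ · (m₁/m₂)

v₂ = 7.00 × 10^6 m/s × (3.34 × 10^-27 kg / 6.64 × 10^-27 kg)
v₂ = 3.52 × 10^6 m/s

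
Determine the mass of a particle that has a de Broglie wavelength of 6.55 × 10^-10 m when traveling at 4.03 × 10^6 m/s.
2.51 × 10^-31 kg

From the de Broglie relation λ = h/(mv), we solve for m:

m = h/(λv)
m = (6.626 × 10^-34 J·s) / (6.55 × 10^-10 m × 4.03 × 10^6 m/s)
m = 2.51 × 10^-31 kg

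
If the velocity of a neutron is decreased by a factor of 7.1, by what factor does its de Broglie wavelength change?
The wavelength increases by a factor of 7.1.

From λ = h/(mv), the wavelength is inversely proportional to velocity:

λ ∝ 1/v

If v → v/7.1, then λ → 7.1λ

When velocity is decreased by a factor of 7.1, the wavelength increases by a factor of 7.1.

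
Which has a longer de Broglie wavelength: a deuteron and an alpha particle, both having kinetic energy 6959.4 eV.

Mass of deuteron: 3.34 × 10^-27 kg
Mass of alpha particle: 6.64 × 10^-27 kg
The deuteron has the longer wavelength.

Using λ = h/√(2mKE):

For deuteron: λ₁ = h/√(2m₁KE) = 2.43 × 10^-13 m
For alpha particle: λ₂ = h/√(2m₂KE) = 1.72 × 10^-13 m

Since λ ∝ 1/√m at constant kinetic energy, the lighter particle has the longer wavelength.

The deuteron has the longer de Broglie wavelength.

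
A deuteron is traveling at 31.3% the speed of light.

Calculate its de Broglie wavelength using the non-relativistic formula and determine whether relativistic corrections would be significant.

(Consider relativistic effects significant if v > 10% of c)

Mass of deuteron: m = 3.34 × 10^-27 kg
Yes, relativistic corrections are needed.

Using the non-relativistic de Broglie formula λ = h/(mv):

v = 31.3% × c = 9.384 × 10^7 m/s

λ = h/(mv)
λ = (6.626 × 10^-34 J·s) / (3.34 × 10^-27 kg × 9.384 × 10^7 m/s)
λ = 2.11 × 10^-15 m

Since v = 31.3% of c > 10% of c, relativistic corrections ARE significant and the actual wavelength would differ from this non-relativistic estimate.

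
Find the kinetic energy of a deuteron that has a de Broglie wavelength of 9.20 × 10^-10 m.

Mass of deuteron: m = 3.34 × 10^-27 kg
7.77 × 10^-23 J (or 4.85 × 10^-4 eV)

From λ = h/√(2mKE), we solve for KE:

λ² = h²/(2mKE)
KE = h²/(2mλ²)
KE = (6.626 × 10^-34 J·s)² / (2 × 3.34 × 10^-27 kg × (9.20 × 10^-10 m)²)
KE = 7.77 × 10^-23 J
KE = 4.85 × 10^-4 eV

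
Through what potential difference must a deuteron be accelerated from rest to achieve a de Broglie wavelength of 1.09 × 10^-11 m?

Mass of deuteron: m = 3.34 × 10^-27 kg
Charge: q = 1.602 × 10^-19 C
3.45 V

From λ = h/√(2mqV), we solve for V:

λ² = h²/(2mqV)
V = h²/(2mqλ²)
V = (6.626 × 10^-34 J·s)² / (2 × 3.34 × 10^-27 kg × 1.602 × 10^-19 C × (1.09 × 10^-11 m)²)
V = 3.45 V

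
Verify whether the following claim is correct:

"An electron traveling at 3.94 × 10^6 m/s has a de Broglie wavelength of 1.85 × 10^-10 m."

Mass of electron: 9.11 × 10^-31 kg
True

The claim is correct.

Using λ = h/(mv):
λ = (6.626 × 10^-34 J·s) / (9.11 × 10^-31 kg × 3.94 × 10^6 m/s)
λ = 1.85 × 10^-10 m

This matches the claimed value.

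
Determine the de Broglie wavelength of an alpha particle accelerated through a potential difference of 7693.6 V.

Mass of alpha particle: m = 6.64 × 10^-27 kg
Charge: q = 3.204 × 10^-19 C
1.16 × 10^-13 m

When a particle is accelerated through voltage V, it gains kinetic energy KE = qV.

The de Broglie wavelength is then λ = h/√(2mqV):

λ = h/√(2mqV)
λ = (6.626 × 10^-34 J·s) / √(2 × 6.64 × 10^-27 kg × 3.204 × 10^-19 C × 7693.6 V)
λ = 1.16 × 10^-13 m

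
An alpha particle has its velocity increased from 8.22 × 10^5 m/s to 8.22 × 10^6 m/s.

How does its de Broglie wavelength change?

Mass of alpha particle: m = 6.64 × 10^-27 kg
The wavelength decreases by a factor of 10.

Using λ = h/(mv):

Initial wavelength: λ₁ = h/(mv₁) = 1.21 × 10^-13 m
Final wavelength: λ₂ = h/(mv₂) = 1.21 × 10^-14 m

Since λ ∝ 1/v, when velocity increases by a factor of 10, the wavelength decreases by a factor of 10.

λ₂/λ₁ = v₁/v₂ = 1/10

The wavelength decreases by a factor of 10.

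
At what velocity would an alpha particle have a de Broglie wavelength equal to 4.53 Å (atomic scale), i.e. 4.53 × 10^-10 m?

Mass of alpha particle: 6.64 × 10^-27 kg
2.20 × 10^2 m/s

From λ = h/(mv), solve for v:

v = h/(mλ)
v = (6.626 × 10^-34 J·s) / (6.64 × 10^-27 kg × 4.53 × 10^-10 m)
v = 2.20 × 10^2 m/s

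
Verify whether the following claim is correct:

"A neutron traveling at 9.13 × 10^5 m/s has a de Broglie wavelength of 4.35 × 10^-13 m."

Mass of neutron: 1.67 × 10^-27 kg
True

The claim is correct.

Using λ = h/(mv):
λ = (6.626 × 10^-34 J·s) / (1.67 × 10^-27 kg × 9.13 × 10^5 m/s)
λ = 4.35 × 10^-13 m

This matches the claimed value.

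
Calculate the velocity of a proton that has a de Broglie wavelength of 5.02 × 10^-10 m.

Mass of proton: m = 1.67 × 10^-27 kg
7.90 × 10^2 m/s

From the de Broglie relation λ = h/(mv), we solve for v:

v = h/(mλ)
v = (6.626 × 10^-34 J·s) / (1.67 × 10^-27 kg × 5.02 × 10^-10 m)
v = 7.90 × 10^2 m/s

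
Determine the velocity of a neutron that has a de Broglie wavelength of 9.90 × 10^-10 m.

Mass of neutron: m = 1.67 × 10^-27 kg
4.01 × 10^2 m/s

From the de Broglie relation λ = h/(mv), we solve for v:

v = h/(mλ)
v = (6.626 × 10^-34 J·s) / (1.67 × 10^-27 kg × 9.90 × 10^-10 m)
v = 4.01 × 10^2 m/s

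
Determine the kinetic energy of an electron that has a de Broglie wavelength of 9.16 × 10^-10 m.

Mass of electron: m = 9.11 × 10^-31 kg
2.87 × 10^-19 J (or 1.79 eV)

From λ = h/√(2mKE), we solve for KE:

λ² = h²/(2mKE)
KE = h²/(2mλ²)
KE = (6.626 × 10^-34 J·s)² / (2 × 9.11 × 10^-31 kg × (9.16 × 10^-10 m)²)
KE = 2.87 × 10^-19 J
KE = 1.79 eV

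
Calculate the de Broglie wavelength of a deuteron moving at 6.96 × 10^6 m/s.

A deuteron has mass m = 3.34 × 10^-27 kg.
2.85 × 10^-14 m

Using the de Broglie relation λ = h/(mv):

λ = h/(mv)
λ = (6.626 × 10^-34 J·s) / (3.34 × 10^-27 kg × 6.96 × 10^6 m/s)
λ = 2.85 × 10^-14 m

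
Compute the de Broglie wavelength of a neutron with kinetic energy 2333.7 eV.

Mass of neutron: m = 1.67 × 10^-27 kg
5.93 × 10^-13 m

Using λ = h/√(2mKE):

First convert KE to Joules: KE = 2333.7 eV = 3.739 × 10^-16 J

λ = h/√(2mKE)
λ = (6.626 × 10^-34 J·s) / √(2 × 1.67 × 10^-27 kg × 3.739 × 10^-16 J)
λ = 5.93 × 10^-13 m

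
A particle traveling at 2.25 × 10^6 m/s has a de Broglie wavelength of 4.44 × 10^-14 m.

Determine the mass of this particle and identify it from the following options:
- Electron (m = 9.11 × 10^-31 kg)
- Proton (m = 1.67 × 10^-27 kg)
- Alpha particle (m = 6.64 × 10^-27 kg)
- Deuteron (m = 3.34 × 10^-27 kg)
The particle is an alpha particle.

From λ = h/(mv), solve for mass:

m = h/(λv)
m = (6.626 × 10^-34 J·s) / (4.44 × 10^-14 m × 2.25 × 10^6 m/s)
m = 6.63 × 10^-27 kg

Comparing with the listed masses, this is closest to an alpha particle.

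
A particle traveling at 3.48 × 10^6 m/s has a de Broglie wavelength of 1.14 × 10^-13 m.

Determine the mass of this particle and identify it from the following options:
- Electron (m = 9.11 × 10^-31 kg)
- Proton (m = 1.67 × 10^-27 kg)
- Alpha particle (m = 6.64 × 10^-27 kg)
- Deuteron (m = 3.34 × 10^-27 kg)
The particle is a proton.

From λ = h/(mv), solve for mass:

m = h/(λv)
m = (6.626 × 10^-34 J·s) / (1.14 × 10^-13 m × 3.48 × 10^6 m/s)
m = 1.67 × 10^-27 kg

Comparing with the listed masses, this is closest to a proton.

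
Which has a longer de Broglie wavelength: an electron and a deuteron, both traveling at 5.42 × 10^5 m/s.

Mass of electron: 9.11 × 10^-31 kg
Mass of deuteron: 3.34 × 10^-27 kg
The electron has the longer wavelength.

Using λ = h/(mv), since both particles have the same velocity, the wavelength depends only on mass.

For electron: λ₁ = h/(m₁v) = 1.34 × 10^-9 m
For deuteron: λ₂ = h/(m₂v) = 3.66 × 10^-13 m

Since λ ∝ 1/m at constant velocity, the lighter particle has the longer wavelength.

The electron has the longer de Broglie wavelength.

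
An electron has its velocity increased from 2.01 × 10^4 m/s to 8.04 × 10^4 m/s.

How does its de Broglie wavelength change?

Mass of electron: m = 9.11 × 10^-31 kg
The wavelength decreases by a factor of 4.

Using λ = h/(mv):

Initial wavelength: λ₁ = h/(mv₁) = 3.62 × 10^-8 m
Final wavelength: λ₂ = h/(mv₂) = 9.05 × 10^-9 m

Since λ ∝ 1/v, when velocity increases by a factor of 4, the wavelength decreases by a factor of 4.

λ₂/λ₁ = v₁/v₂ = 1/4

The wavelength decreases by a factor of 4.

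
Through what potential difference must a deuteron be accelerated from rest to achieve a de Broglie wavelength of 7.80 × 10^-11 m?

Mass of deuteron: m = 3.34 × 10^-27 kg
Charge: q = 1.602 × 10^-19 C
6.74 × 10^-2 V

From λ = h/√(2mqV), we solve for V:

λ² = h²/(2mqV)
V = h²/(2mqλ²)
V = (6.626 × 10^-34 J·s)² / (2 × 3.34 × 10^-27 kg × 1.602 × 10^-19 C × (7.80 × 10^-11 m)²)
V = 6.74 × 10^-2 V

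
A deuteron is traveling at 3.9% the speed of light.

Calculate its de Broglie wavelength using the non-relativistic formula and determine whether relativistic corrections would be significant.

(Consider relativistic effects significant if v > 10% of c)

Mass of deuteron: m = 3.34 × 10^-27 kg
No, relativistic corrections are not needed.

Using the non-relativistic de Broglie formula λ = h/(mv):

v = 3.9% × c = 1.169 × 10^7 m/s

λ = h/(mv)
λ = (6.626 × 10^-34 J·s) / (3.34 × 10^-27 kg × 1.169 × 10^7 m/s)
λ = 1.70 × 10^-14 m

Since v = 3.9% of c < 10% of c, relativistic corrections are NOT significant and this non-relativistic result is a good approximation.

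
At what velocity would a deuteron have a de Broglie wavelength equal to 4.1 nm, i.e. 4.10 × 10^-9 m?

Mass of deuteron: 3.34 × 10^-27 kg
4.84 × 10^1 m/s

From λ = h/(mv), solve for v:

v = h/(mλ)
v = (6.626 × 10^-34 J·s) / (3.34 × 10^-27 kg × 4.10 × 10^-9 m)
v = 4.84 × 10^1 m/s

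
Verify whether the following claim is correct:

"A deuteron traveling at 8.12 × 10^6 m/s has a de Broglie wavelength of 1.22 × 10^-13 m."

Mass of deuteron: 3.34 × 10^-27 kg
False

The claim is incorrect.

Using λ = h/(mv):
λ = (6.626 × 10^-34 J·s) / (3.34 × 10^-27 kg × 8.12 × 10^6 m/s)
λ = 2.44 × 10^-14 m

The actual wavelength differs from the claimed 1.22 × 10^-13 m.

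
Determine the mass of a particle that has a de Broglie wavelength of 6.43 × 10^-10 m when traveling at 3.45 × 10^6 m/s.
2.99 × 10^-31 kg

From the de Broglie relation λ = h/(mv), we solve for m:

m = h/(λv)
m = (6.626 × 10^-34 J·s) / (6.43 × 10^-10 m × 3.45 × 10^6 m/s)
m = 2.99 × 10^-31 kg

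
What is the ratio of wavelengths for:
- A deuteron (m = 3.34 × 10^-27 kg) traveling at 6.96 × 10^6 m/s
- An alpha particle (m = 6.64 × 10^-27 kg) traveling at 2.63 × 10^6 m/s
λ₁/λ₂ = 0.751

Using λ = h/(mv):

λ₁ = h/(m₁v₁) = 2.85 × 10^-14 m
λ₂ = h/(m₂v₂) = 3.79 × 10^-14 m

Ratio λ₁/λ₂ = (m₂v₂)/(m₁v₁)
         = (6.64 × 10^-27 kg × 2.63 × 10^6 m/s) / (3.34 × 10^-27 kg × 6.96 × 10^6 m/s)
         = 0.751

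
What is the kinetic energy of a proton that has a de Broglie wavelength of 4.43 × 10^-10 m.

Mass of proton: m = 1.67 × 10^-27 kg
6.70 × 10^-22 J (or 4.18 × 10^-3 eV)

From λ = h/√(2mKE), we solve for KE:

λ² = h²/(2mKE)
KE = h²/(2mλ²)
KE = (6.626 × 10^-34 J·s)² / (2 × 1.67 × 10^-27 kg × (4.43 × 10^-10 m)²)
KE = 6.70 × 10^-22 J
KE = 4.18 × 10^-3 eV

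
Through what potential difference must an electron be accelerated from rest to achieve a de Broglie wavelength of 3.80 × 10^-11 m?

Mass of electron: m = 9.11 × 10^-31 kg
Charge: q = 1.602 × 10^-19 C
1.04 × 10^3 V

From λ = h/√(2mqV), we solve for V:

λ² = h²/(2mqV)
V = h²/(2mqλ²)
V = (6.626 × 10^-34 J·s)² / (2 × 9.11 × 10^-31 kg × 1.602 × 10^-19 C × (3.80 × 10^-11 m)²)
V = 1.04 × 10^3 V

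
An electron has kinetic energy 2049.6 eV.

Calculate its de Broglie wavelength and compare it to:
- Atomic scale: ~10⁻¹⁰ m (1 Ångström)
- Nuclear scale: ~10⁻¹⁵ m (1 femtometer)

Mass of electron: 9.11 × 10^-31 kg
λ = 2.71 × 10^-11 m, which is between nuclear and atomic scales.

Using λ = h/√(2mKE):

KE = 2049.6 eV = 3.284 × 10^-16 J

λ = h/√(2mKE)
λ = (6.626 × 10^-34 J·s) / √(2 × 9.11 × 10^-31 kg × 3.284 × 10^-16 J)
λ = 2.71 × 10^-11 m

Comparison:
- Atomic scale (10⁻¹⁰ m): λ is 0.27× this size
- Nuclear scale (10⁻¹⁵ m): λ is 2.7e+04× this size

The wavelength is between nuclear and atomic scales.

This wavelength is appropriate for probing atomic structure but too large for nuclear physics experiments.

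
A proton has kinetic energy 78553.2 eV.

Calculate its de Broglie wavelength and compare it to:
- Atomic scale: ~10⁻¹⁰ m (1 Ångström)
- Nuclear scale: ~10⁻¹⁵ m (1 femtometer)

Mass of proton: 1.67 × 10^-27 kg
λ = 1.02 × 10^-13 m, which is between nuclear and atomic scales.

Using λ = h/√(2mKE):

KE = 78553.2 eV = 1.259 × 10^-14 J

λ = h/√(2mKE)
λ = (6.626 × 10^-34 J·s) / √(2 × 1.67 × 10^-27 kg × 1.259 × 10^-14 J)
λ = 1.02 × 10^-13 m

Comparison:
- Atomic scale (10⁻¹⁰ m): λ is 0.001× this size
- Nuclear scale (10⁻¹⁵ m): λ is 1e+02× this size

The wavelength is between nuclear and atomic scales.

This wavelength is appropriate for probing atomic structure but too large for nuclear physics experiments.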